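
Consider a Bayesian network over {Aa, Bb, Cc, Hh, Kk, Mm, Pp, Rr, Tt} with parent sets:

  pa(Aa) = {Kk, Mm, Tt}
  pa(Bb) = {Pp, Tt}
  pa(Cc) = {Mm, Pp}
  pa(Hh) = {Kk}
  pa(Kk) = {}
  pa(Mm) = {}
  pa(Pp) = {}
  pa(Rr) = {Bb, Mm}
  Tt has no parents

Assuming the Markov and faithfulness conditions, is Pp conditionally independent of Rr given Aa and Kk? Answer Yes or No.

There are 4 undirected paths between Pp and Rr; checking each against the conditioning set {Aa, Kk}:
  1. Pp → Cc ← Mm → Aa ← Tt → Bb → Rr — Cc:collider[blocks]; Mm:fork[open]; Aa:collider[open]; Tt:fork[open]; Bb:chain[open] ⇒ blocked
  2. Pp → Cc ← Mm → Rr — Cc:collider[blocks]; Mm:fork[open] ⇒ blocked
  3. Pp → Bb ← Tt → Aa ← Mm → Rr — Bb:collider[blocks]; Tt:fork[open]; Aa:collider[open]; Mm:fork[open] ⇒ blocked
  4. Pp → Bb → Rr — Bb:chain[open] ⇒ active
Because an active path exists, Pp and Rr are not d-separated.

No — Pp and Rr are not d-separated given {Aa, Kk}.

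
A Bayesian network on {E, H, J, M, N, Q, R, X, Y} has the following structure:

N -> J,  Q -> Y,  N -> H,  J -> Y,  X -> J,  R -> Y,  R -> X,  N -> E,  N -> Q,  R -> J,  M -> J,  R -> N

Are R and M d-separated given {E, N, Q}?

There are 6 undirected paths between R and M; checking each against the conditioning set {E, N, Q}:
Path 1: R → N → J ← M
  N is a chain here and N is conditioned on, so the path is blocked at N.
Path 2: R → N → Q → Y ← J ← M
  N is a chain here and N is conditioned on, so the path is blocked at N.
Path 3: R → J ← M
  J is a collider here and neither J nor any of its descendants is conditioned on, so the collider stays closed — the path is blocked at J.
Path 4: R → X → J ← M
  J is a collider here and neither J nor any of its descendants is conditioned on, so the collider stays closed — the path is blocked at J.
Path 5: R → Y ← J ← M
  Y is a collider here and neither Y nor any of its descendants is conditioned on, so the collider stays closed — the path is blocked at Y.
Path 6: R → Y ← Q ← N → J ← M
  Y is a collider here and neither Y nor any of its descendants is conditioned on, so the collider stays closed — the path is blocked at Y.
Every path is blocked, so R and M are d-separated given {E, N, Q}.

Yes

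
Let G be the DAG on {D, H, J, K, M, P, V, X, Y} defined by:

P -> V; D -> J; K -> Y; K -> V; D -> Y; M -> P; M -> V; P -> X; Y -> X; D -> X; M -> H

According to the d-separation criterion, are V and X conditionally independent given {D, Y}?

No

We examine all 4 paths between V and X:
  1. V ← P → X — P:fork[open] ⇒ active
  2. V ← K → Y → X — K:fork[open]; Y:chain[blocks] ⇒ blocked
  3. V ← K → Y ← D → X — K:fork[open]; Y:collider[open]; D:fork[blocks] ⇒ blocked
  4. V ← M → P → X — M:fork[open]; P:chain[open] ⇒ active
Because an active path exists, V and X are not d-separated.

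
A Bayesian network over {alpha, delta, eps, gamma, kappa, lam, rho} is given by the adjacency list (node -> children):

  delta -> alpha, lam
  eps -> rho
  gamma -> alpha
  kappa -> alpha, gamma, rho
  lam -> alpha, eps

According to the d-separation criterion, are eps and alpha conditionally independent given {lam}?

We examine all 4 paths between eps and alpha:
  1. eps ← lam ← delta → alpha — lam:chain[blocks]; delta:fork[open] ⇒ blocked
  2. eps ← lam → alpha — lam:fork[blocks] ⇒ blocked
  3. eps → rho ← kappa → gamma → alpha — rho:collider[blocks]; kappa:fork[open]; gamma:chain[open] ⇒ blocked
  4. eps → rho ← kappa → alpha — rho:collider[blocks]; kappa:fork[open] ⇒ blocked
Since every path is blocked, d-separation holds.

Yes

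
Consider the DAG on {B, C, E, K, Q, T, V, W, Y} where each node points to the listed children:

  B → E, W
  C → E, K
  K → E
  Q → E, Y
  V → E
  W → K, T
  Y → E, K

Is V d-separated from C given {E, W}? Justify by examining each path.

No

5 paths connect V and C; each must be blocked for d-separation to hold:
  1. V → E ← Y → K ← C — E:collider[open]; Y:fork[open]; K:collider[open] ⇒ active
  2. V → E ← C — E:collider[open] ⇒ active
  3. V → E ← B → W → K ← C — E:collider[open]; B:fork[open]; W:chain[blocks]; K:collider[open] ⇒ blocked
  4. V → E ← Q → Y → K ← C — E:collider[open]; Q:fork[open]; Y:chain[open]; K:collider[open] ⇒ active
  5. V → E ← K ← C — E:collider[open]; K:chain[open] ⇒ active
Since the path V → E ← Y → K ← C is active, V and C are not d-separated given {E, W}.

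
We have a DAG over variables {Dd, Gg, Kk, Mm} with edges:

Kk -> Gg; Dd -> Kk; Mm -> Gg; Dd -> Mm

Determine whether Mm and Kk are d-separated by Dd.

2 paths connect Mm and Kk; each must be blocked for d-separation to hold:
Path 1: Mm → Gg ← Kk
  Gg is a collider here and neither Gg nor any of its descendants is conditioned on, so the collider stays closed — the path is blocked at Gg.
Path 2: Mm ← Dd → Kk
  Dd is a fork here and Dd is conditioned on, so the path is blocked at Dd.
All paths are blocked; Mm ⊥ Kk | {Dd} holds.

Yes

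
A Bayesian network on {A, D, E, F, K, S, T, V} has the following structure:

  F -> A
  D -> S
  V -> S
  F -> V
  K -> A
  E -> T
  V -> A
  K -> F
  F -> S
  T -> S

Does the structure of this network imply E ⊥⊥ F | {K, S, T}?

There are 4 undirected paths between E and F; checking each against the conditioning set {K, S, T}:
Path 1: E → T → S ← F
  T is a chain here and T is conditioned on, so the path is blocked at T.
Path 2: E → T → S ← V → A ← K → F
  T is a chain here and T is conditioned on, so the path is blocked at T.
Path 3: E → T → S ← V → A ← F
  T is a chain here and T is conditioned on, so the path is blocked at T.
Path 4: E → T → S ← V ← F
  T is a chain here and T is conditioned on, so the path is blocked at T.
Every path is blocked, so E and F are d-separated given {K, S, T}.

Yes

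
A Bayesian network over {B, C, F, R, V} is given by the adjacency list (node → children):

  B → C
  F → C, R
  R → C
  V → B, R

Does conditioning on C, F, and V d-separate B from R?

3 paths connect B and R; each must be blocked for d-separation to hold:
  1. B ← V → R — V:fork[blocks] ⇒ blocked
  2. B → C ← R — C:collider[open] ⇒ active
  3. B → C ← F → R — C:collider[open]; F:fork[blocks] ⇒ blocked
Since the path B → C ← R is active, B and R are not d-separated given {C, F, V}.

No — B and R are not d-separated given {C, F, V}.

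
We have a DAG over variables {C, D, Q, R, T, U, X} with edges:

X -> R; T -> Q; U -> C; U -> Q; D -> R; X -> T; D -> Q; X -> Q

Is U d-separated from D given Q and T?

There are 3 undirected paths between U and D; checking each against the conditioning set {Q, T}:
  1. U → Q ← X → R ← D — Q:collider[open]; X:fork[open]; R:collider[blocks] ⇒ blocked
  2. U → Q ← D — Q:collider[open] ⇒ active
  3. U → Q ← T ← X → R ← D — Q:collider[open]; T:chain[blocks]; X:fork[open]; R:collider[blocks] ⇒ blocked
At least one path is unblocked, so d-separation fails.

No — U and D are not d-separated given {Q, T}.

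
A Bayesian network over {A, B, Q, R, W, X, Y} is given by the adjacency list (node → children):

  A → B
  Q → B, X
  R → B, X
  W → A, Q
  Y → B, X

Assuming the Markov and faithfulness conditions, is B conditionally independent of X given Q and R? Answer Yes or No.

We examine all 4 paths between B and X:
  1. B ← Y → X — Y:fork[open] ⇒ active
  2. B ← R → X — R:fork[blocks] ⇒ blocked
  3. B ← Q → X — Q:fork[blocks] ⇒ blocked
  4. B ← A ← W → Q → X — A:chain[open]; W:fork[open]; Q:chain[blocks] ⇒ blocked
Since the path B ← Y → X is active, B and X are not d-separated given {Q, R}.

No — B and X are not d-separated given {Q, R}.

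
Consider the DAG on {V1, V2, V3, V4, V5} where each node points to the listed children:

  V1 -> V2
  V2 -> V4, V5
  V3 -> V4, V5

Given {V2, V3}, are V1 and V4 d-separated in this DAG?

Enumerating the 2 paths from V1 to V4 and testing each for blocking by {V2, V3}:
  1. V1 → V2 → V5 ← V3 → V4 — V2:chain[blocks]; V5:collider[blocks]; V3:fork[blocks] ⇒ blocked
  2. V1 → V2 → V4 — V2:chain[blocks] ⇒ blocked
All paths are blocked; V1 ⊥ V4 | {V2, V3} holds.

Yes — V1 and V4 are d-separated given {V2, V3}.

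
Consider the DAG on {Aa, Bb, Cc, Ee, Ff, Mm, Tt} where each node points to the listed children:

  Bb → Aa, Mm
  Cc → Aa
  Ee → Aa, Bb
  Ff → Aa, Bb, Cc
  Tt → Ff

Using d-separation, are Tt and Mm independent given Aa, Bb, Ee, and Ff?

Yes — Tt and Mm are d-separated given {Aa, Bb, Ee, Ff}.

We examine all 5 paths between Tt and Mm:
Path 1: Tt → Ff → Bb → Mm
  Ff is a chain here and Ff is conditioned on, so the path is blocked at Ff.
Path 2: Tt → Ff → Aa ← Ee → Bb → Mm
  Ff is a chain here and Ff is conditioned on, so the path is blocked at Ff.
Path 3: Tt → Ff → Aa ← Bb → Mm
  Ff is a chain here and Ff is conditioned on, so the path is blocked at Ff.
Path 4: Tt → Ff → Cc → Aa ← Ee → Bb → Mm
  Ff is a chain here and Ff is conditioned on, so the path is blocked at Ff.
Path 5: Tt → Ff → Cc → Aa ← Bb → Mm
  Ff is a chain here and Ff is conditioned on, so the path is blocked at Ff.
All paths are blocked; Tt ⊥ Mm | {Aa, Bb, Ee, Ff} holds.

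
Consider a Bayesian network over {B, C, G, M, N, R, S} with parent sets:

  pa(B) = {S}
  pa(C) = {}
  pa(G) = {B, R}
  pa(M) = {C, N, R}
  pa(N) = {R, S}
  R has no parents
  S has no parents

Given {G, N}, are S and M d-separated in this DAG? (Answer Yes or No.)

No — S and M are not d-separated given {G, N}.

4 paths connect S and M; each must be blocked for d-separation to hold:
  1. S → N ← R → M — N:collider[open]; R:fork[open] ⇒ active
  2. S → N → M — N:chain[blocks] ⇒ blocked
  3. S → B → G ← R → N → M — B:chain[open]; G:collider[open]; R:fork[open]; N:chain[blocks] ⇒ blocked
  4. S → B → G ← R → M — B:chain[open]; G:collider[open]; R:fork[open] ⇒ active
Since the path S → N ← R → M is active, S and M are not d-separated given {G, N}.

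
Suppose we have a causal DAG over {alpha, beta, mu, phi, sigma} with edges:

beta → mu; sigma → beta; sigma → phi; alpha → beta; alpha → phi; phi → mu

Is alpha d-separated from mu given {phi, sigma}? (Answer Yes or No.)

We examine all 4 paths between alpha and mu:
Path 1: alpha → phi → mu
  phi is a chain here and phi is conditioned on, so the path is blocked at phi.
Path 2: alpha → phi ← sigma → beta → mu
  sigma is a fork here and sigma is conditioned on, so the path is blocked at sigma.
Path 3: alpha → beta → mu
  beta is a chain and beta is not conditioned on — no node blocks this path, so it is active.
Path 4: alpha → beta ← sigma → phi → mu
  beta is a collider here and neither beta nor any of its descendants is conditioned on, so the collider stays closed — the path is blocked at beta.
Because an active path exists, alpha and mu are not d-separated.

No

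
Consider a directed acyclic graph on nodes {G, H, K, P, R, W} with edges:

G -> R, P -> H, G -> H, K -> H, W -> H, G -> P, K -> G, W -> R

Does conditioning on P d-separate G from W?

Yes

We examine all 4 paths between G and W:
  1. G → H ← W — H:collider[blocks] ⇒ blocked
  2. G → P → H ← W — P:chain[blocks]; H:collider[blocks] ⇒ blocked
  3. G ← K → H ← W — K:fork[open]; H:collider[blocks] ⇒ blocked
  4. G → R ← W — R:collider[blocks] ⇒ blocked
All paths are blocked; G ⊥ W | {P} holds.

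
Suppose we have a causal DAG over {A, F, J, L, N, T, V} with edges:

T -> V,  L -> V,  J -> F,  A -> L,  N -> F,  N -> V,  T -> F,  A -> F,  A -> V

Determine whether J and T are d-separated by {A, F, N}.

No

We examine all 4 paths between J and T:
  1. J → F ← T — F:collider[open] ⇒ active
  2. J → F ← N → V ← T — F:collider[open]; N:fork[blocks]; V:collider[blocks] ⇒ blocked
  3. J → F ← A → L → V ← T — F:collider[open]; A:fork[blocks]; L:chain[open]; V:collider[blocks] ⇒ blocked
  4. J → F ← A → V ← T — F:collider[open]; A:fork[blocks]; V:collider[blocks] ⇒ blocked
At least one path is unblocked, so d-separation fails.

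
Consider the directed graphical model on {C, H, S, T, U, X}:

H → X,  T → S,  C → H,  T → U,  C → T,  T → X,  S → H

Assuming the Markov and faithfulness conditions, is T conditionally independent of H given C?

Enumerating the 3 paths from T to H and testing each for blocking by {C}:
Path 1: T → X ← H
  X is a collider here and neither X nor any of its descendants is conditioned on, so the collider stays closed — the path is blocked at X.
Path 2: T ← C → H
  C is a fork here and C is conditioned on, so the path is blocked at C.
Path 3: T → S → H
  S is a chain and S is not conditioned on — no node blocks this path, so it is active.
Since the path T → S → H is active, T and H are not d-separated given {C}.

No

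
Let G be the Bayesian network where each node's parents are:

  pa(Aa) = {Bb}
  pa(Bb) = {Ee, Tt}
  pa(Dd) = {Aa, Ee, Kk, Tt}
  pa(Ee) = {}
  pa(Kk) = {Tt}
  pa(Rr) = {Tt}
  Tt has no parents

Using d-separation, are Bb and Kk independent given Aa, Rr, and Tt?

Yes

There are 6 undirected paths between Bb and Kk; checking each against the conditioning set {Aa, Rr, Tt}:
Path 1: Bb → Aa → Dd ← Tt → Kk
  Aa is a chain here and Aa is conditioned on, so the path is blocked at Aa.
Path 2: Bb → Aa → Dd ← Kk
  Aa is a chain here and Aa is conditioned on, so the path is blocked at Aa.
Path 3: Bb ← Tt → Dd ← Kk
  Tt is a fork here and Tt is conditioned on, so the path is blocked at Tt.
Path 4: Bb ← Tt → Kk
  Tt is a fork here and Tt is conditioned on, so the path is blocked at Tt.
Path 5: Bb ← Ee → Dd ← Tt → Kk
  Dd is a collider here and neither Dd nor any of its descendants is conditioned on, so the collider stays closed — the path is blocked at Dd.
Path 6: Bb ← Ee → Dd ← Kk
  Dd is a collider here and neither Dd nor any of its descendants is conditioned on, so the collider stays closed — the path is blocked at Dd.
All paths are blocked; Bb ⊥ Kk | {Aa, Rr, Tt} holds.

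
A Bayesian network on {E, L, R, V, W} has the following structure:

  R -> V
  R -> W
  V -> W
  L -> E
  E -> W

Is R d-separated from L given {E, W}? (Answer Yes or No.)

Enumerating the 2 paths from R to L and testing each for blocking by {E, W}:
  1. R → W ← E ← L — W:collider[open]; E:chain[blocks] ⇒ blocked
  2. R → V → W ← E ← L — V:chain[open]; W:collider[open]; E:chain[blocks] ⇒ blocked
Every path is blocked, so R and L are d-separated given {E, W}.

Yes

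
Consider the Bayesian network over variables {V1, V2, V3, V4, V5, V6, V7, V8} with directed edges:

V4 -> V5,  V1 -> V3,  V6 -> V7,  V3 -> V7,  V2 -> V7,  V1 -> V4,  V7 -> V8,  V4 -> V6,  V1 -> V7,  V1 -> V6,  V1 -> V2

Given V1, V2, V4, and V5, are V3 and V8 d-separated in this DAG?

No — V3 and V8 are not d-separated given {V1, V2, V4, V5}.

5 paths connect V3 and V8; each must be blocked for d-separation to hold:
Path 1: V3 ← V1 → V2 → V7 → V8
  V1 is a fork here and V1 is conditioned on, so the path is blocked at V1.
Path 2: V3 ← V1 → V4 → V6 → V7 → V8
  V1 is a fork here and V1 is conditioned on, so the path is blocked at V1.
Path 3: V3 ← V1 → V7 → V8
  V1 is a fork here and V1 is conditioned on, so the path is blocked at V1.
Path 4: V3 ← V1 → V6 → V7 → V8
  V1 is a fork here and V1 is conditioned on, so the path is blocked at V1.
Path 5: V3 → V7 → V8
  V7 is a chain and V7 is not conditioned on — no node blocks this path, so it is active.
At least one path is unblocked, so d-separation fails.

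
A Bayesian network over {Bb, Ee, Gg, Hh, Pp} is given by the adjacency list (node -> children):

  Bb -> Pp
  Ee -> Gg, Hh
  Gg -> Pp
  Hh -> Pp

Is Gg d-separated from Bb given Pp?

No

2 paths connect Gg and Bb; each must be blocked for d-separation to hold:
Path 1: Gg ← Ee → Hh → Pp ← Bb
  Ee is a fork and Ee is not conditioned on; Hh is a chain and Hh is not conditioned on; Pp is a collider and Pp is conditioned on, which opens it — no node blocks this path, so it is active.
Path 2: Gg → Pp ← Bb
  Pp is a collider and Pp is conditioned on, which opens it — no node blocks this path, so it is active.
Since the path Gg ← Ee → Hh → Pp ← Bb is active, Gg and Bb are not d-separated given {Pp}.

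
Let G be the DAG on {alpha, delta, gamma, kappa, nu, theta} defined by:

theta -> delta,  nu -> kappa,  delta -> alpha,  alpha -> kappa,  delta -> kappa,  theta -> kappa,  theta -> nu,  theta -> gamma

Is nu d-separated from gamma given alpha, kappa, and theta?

We examine all 4 paths between nu and gamma:
Path 1: nu ← theta → gamma
  theta is a fork here and theta is conditioned on, so the path is blocked at theta.
Path 2: nu → kappa ← delta ← theta → gamma
  theta is a fork here and theta is conditioned on, so the path is blocked at theta.
Path 3: nu → kappa ← theta → gamma
  theta is a fork here and theta is conditioned on, so the path is blocked at theta.
Path 4: nu → kappa ← alpha ← delta ← theta → gamma
  alpha is a chain here and alpha is conditioned on, so the path is blocked at alpha.
Every path is blocked, so nu and gamma are d-separated given {alpha, kappa, theta}.

Yes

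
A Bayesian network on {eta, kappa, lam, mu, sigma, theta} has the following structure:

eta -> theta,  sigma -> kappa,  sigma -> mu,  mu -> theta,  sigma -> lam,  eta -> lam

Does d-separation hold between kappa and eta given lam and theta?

There are 2 undirected paths between kappa and eta; checking each against the conditioning set {lam, theta}:
Path 1: kappa ← sigma → lam ← eta
  sigma is a fork and sigma is not conditioned on; lam is a collider and lam is conditioned on, which opens it — no node blocks this path, so it is active.
Path 2: kappa ← sigma → mu → theta ← eta
  sigma is a fork and sigma is not conditioned on; mu is a chain and mu is not conditioned on; theta is a collider and theta is conditioned on, which opens it — no node blocks this path, so it is active.
Because an active path exists, kappa and eta are not d-separated.

No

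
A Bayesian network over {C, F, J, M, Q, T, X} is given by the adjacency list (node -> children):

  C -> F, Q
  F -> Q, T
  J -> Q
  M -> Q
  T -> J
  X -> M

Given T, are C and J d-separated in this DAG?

There are 4 undirected paths between C and J; checking each against the conditioning set {T}:
Path 1: C → Q ← J
  Q is a collider here and neither Q nor any of its descendants is conditioned on, so the collider stays closed — the path is blocked at Q.
Path 2: C → Q ← F → T → J
  Q is a collider here and neither Q nor any of its descendants is conditioned on, so the collider stays closed — the path is blocked at Q.
Path 3: C → F → Q ← J
  Q is a collider here and neither Q nor any of its descendants is conditioned on, so the collider stays closed — the path is blocked at Q.
Path 4: C → F → T → J
  T is a chain here and T is conditioned on, so the path is blocked at T.
Since every path is blocked, d-separation holds.

Yes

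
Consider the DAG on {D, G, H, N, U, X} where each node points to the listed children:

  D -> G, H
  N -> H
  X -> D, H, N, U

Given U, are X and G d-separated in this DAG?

No

There are 3 undirected paths between X and G; checking each against the conditioning set {U}:
  1. X → N → H ← D → G — N:chain[open]; H:collider[blocks]; D:fork[open] ⇒ blocked
  2. X → H ← D → G — H:collider[blocks]; D:fork[open] ⇒ blocked
  3. X → D → G — D:chain[open] ⇒ active
Since the path X → D → G is active, X and G are not d-separated given {U}.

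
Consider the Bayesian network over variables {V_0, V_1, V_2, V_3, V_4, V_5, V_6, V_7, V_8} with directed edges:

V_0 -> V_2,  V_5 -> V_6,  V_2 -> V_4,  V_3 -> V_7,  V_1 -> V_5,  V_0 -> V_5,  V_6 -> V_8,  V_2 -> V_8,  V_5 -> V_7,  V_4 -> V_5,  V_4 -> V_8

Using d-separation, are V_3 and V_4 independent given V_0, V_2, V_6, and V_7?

No — V_3 and V_4 are not d-separated given {V_0, V_2, V_6, V_7}.

Enumerating the 5 paths from V_3 to V_4 and testing each for blocking by {V_0, V_2, V_6, V_7}:
  1. V_3 → V_7 ← V_5 ← V_0 → V_2 → V_8 ← V_4 — V_7:collider[open]; V_5:chain[open]; V_0:fork[blocks]; V_2:chain[blocks]; V_8:collider[blocks] ⇒ blocked
  2. V_3 → V_7 ← V_5 ← V_0 → V_2 → V_4 — V_7:collider[open]; V_5:chain[open]; V_0:fork[blocks]; V_2:chain[blocks] ⇒ blocked
  3. V_3 → V_7 ← V_5 ← V_4 — V_7:collider[open]; V_5:chain[open] ⇒ active
  4. V_3 → V_7 ← V_5 → V_6 → V_8 ← V_2 → V_4 — V_7:collider[open]; V_5:fork[open]; V_6:chain[blocks]; V_8:collider[blocks]; V_2:fork[blocks] ⇒ blocked
  5. V_3 → V_7 ← V_5 → V_6 → V_8 ← V_4 — V_7:collider[open]; V_5:fork[open]; V_6:chain[blocks]; V_8:collider[blocks] ⇒ blocked
Since the path V_3 → V_7 ← V_5 ← V_4 is active, V_3 and V_4 are not d-separated given {V_0, V_2, V_6, V_7}.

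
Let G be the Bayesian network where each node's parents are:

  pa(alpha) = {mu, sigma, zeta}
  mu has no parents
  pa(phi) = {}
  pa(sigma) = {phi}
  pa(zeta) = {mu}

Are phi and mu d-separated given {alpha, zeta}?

No

There are 2 undirected paths between phi and mu; checking each against the conditioning set {alpha, zeta}:
Path 1: phi → sigma → alpha ← zeta ← mu
  zeta is a chain here and zeta is conditioned on, so the path is blocked at zeta.
Path 2: phi → sigma → alpha ← mu
  sigma is a chain and sigma is not conditioned on; alpha is a collider and alpha is conditioned on, which opens it — no node blocks this path, so it is active.
Because an active path exists, phi and mu are not d-separated.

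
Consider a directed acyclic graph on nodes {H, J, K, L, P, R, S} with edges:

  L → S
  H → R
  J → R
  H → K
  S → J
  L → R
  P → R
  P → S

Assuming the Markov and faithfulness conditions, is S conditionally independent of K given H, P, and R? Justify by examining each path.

Enumerating the 3 paths from S to K and testing each for blocking by {H, P, R}:
Path 1: S ← L → R ← H → K
  H is a fork here and H is conditioned on, so the path is blocked at H.
Path 2: S ← P → R ← H → K
  P is a fork here and P is conditioned on, so the path is blocked at P.
Path 3: S → J → R ← H → K
  H is a fork here and H is conditioned on, so the path is blocked at H.
Every path is blocked, so S and K are d-separated given {H, P, R}.

Yes — S and K are d-separated given {H, P, R}.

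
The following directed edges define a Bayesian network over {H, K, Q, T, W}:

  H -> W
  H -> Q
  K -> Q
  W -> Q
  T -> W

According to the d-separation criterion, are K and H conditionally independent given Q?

2 paths connect K and H; each must be blocked for d-separation to hold:
Path 1: K → Q ← H
  Q is a collider and Q is conditioned on, which opens it — no node blocks this path, so it is active.
Path 2: K → Q ← W ← H
  Q is a collider and Q is conditioned on, which opens it; W is a chain and W is not conditioned on — no node blocks this path, so it is active.
Since the path K → Q ← H is active, K and H are not d-separated given {Q}.

No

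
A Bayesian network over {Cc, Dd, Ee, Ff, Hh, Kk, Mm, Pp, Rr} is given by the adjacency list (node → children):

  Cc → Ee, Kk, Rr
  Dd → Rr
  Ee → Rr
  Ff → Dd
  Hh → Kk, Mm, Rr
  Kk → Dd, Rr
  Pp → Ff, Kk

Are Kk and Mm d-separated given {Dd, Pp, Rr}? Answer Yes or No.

There are 6 undirected paths between Kk and Mm; checking each against the conditioning set {Dd, Pp, Rr}:
Path 1: Kk → Rr ← Hh → Mm
  Rr is a collider and Rr is conditioned on, which opens it; Hh is a fork and Hh is not conditioned on — no node blocks this path, so it is active.
Path 2: Kk ← Hh → Mm
  Hh is a fork and Hh is not conditioned on — no node blocks this path, so it is active.
Path 3: Kk → Dd → Rr ← Hh → Mm
  Dd is a chain here and Dd is conditioned on, so the path is blocked at Dd.
Path 4: Kk ← Cc → Ee → Rr ← Hh → Mm
  Cc is a fork and Cc is not conditioned on; Ee is a chain and Ee is not conditioned on; Rr is a collider and Rr is conditioned on, which opens it; Hh is a fork and Hh is not conditioned on — no node blocks this path, so it is active.
Path 5: Kk ← Cc → Rr ← Hh → Mm
  Cc is a fork and Cc is not conditioned on; Rr is a collider and Rr is conditioned on, which opens it; Hh is a fork and Hh is not conditioned on — no node blocks this path, so it is active.
Path 6: Kk ← Pp → Ff → Dd → Rr ← Hh → Mm
  Pp is a fork here and Pp is conditioned on, so the path is blocked at Pp.
Because an active path exists, Kk and Mm are not d-separated.

No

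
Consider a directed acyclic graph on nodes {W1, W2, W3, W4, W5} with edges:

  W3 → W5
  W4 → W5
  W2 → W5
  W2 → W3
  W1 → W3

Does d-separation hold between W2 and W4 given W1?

Yes

2 paths connect W2 and W4; each must be blocked for d-separation to hold:
  1. W2 → W3 → W5 ← W4 — W3:chain[open]; W5:collider[blocks] ⇒ blocked
  2. W2 → W5 ← W4 — W5:collider[blocks] ⇒ blocked
All paths are blocked; W2 ⊥ W4 | {W1} holds.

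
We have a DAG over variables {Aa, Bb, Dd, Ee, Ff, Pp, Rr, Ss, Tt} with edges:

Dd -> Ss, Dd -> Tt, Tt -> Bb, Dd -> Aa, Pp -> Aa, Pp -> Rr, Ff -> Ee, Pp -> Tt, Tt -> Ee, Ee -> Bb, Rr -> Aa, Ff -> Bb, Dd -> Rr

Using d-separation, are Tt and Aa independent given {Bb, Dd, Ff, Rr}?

No

There are 6 undirected paths between Tt and Aa; checking each against the conditioning set {Bb, Dd, Ff, Rr}:
Path 1: Tt ← Dd → Aa
  Dd is a fork here and Dd is conditioned on, so the path is blocked at Dd.
Path 2: Tt ← Dd → Rr → Aa
  Dd is a fork here and Dd is conditioned on, so the path is blocked at Dd.
Path 3: Tt ← Dd → Rr ← Pp → Aa
  Dd is a fork here and Dd is conditioned on, so the path is blocked at Dd.
Path 4: Tt ← Pp → Aa
  Pp is a fork and Pp is not conditioned on — no node blocks this path, so it is active.
Path 5: Tt ← Pp → Rr ← Dd → Aa
  Dd is a fork here and Dd is conditioned on, so the path is blocked at Dd.
Path 6: Tt ← Pp → Rr → Aa
  Rr is a chain here and Rr is conditioned on, so the path is blocked at Rr.
Since the path Tt ← Pp → Aa is active, Tt and Aa are not d-separated given {Bb, Dd, Ff, Rr}.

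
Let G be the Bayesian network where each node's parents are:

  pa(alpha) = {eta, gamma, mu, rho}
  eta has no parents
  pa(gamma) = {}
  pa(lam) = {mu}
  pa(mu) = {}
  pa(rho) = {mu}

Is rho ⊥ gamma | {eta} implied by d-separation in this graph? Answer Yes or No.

Yes — rho and gamma are d-separated given {eta}.

We examine all 2 paths between rho and gamma:
Path 1: rho → alpha ← gamma
  alpha is a collider here and neither alpha nor any of its descendants is conditioned on, so the collider stays closed — the path is blocked at alpha.
Path 2: rho ← mu → alpha ← gamma
  alpha is a collider here and neither alpha nor any of its descendants is conditioned on, so the collider stays closed — the path is blocked at alpha.
Every path is blocked, so rho and gamma are d-separated given {eta}.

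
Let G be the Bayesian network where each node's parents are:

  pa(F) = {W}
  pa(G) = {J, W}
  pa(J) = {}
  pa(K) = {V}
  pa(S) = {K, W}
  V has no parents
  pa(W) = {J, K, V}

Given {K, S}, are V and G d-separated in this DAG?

No

We examine all 6 paths between V and G:
Path 1: V → K → S ← W ← J → G
  K is a chain here and K is conditioned on, so the path is blocked at K.
Path 2: V → K → S ← W → G
  K is a chain here and K is conditioned on, so the path is blocked at K.
Path 3: V → K → W ← J → G
  K is a chain here and K is conditioned on, so the path is blocked at K.
Path 4: V → K → W → G
  K is a chain here and K is conditioned on, so the path is blocked at K.
Path 5: V → W ← J → G
  W is a collider and its descendant S is conditioned on, which opens it; J is a fork and J is not conditioned on — no node blocks this path, so it is active.
Path 6: V → W → G
  W is a chain and W is not conditioned on — no node blocks this path, so it is active.
Since the path V → W ← J → G is active, V and G are not d-separated given {K, S}.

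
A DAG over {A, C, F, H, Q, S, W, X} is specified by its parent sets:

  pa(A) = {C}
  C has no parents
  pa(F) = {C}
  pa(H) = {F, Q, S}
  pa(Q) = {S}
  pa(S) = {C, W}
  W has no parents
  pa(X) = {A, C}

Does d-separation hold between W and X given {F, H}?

6 paths connect W and X; each must be blocked for d-separation to hold:
Path 1: W → S ← C → X
  S is a collider and its descendant H is conditioned on, which opens it; C is a fork and C is not conditioned on — no node blocks this path, so it is active.
Path 2: W → S ← C → A → X
  S is a collider and its descendant H is conditioned on, which opens it; C is a fork and C is not conditioned on; A is a chain and A is not conditioned on — no node blocks this path, so it is active.
Path 3: W → S → H ← F ← C → X
  F is a chain here and F is conditioned on, so the path is blocked at F.
Path 4: W → S → H ← F ← C → A → X
  F is a chain here and F is conditioned on, so the path is blocked at F.
Path 5: W → S → Q → H ← F ← C → X
  F is a chain here and F is conditioned on, so the path is blocked at F.
Path 6: W → S → Q → H ← F ← C → A → X
  F is a chain here and F is conditioned on, so the path is blocked at F.
At least one path is unblocked, so d-separation fails.

No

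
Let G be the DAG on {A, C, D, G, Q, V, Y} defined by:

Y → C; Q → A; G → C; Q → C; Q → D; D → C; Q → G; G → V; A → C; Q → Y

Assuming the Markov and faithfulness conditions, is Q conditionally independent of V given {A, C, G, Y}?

5 paths connect Q and V; each must be blocked for d-separation to hold:
  1. Q → D → C ← G → V — D:chain[open]; C:collider[open]; G:fork[blocks] ⇒ blocked
  2. Q → A → C ← G → V — A:chain[blocks]; C:collider[open]; G:fork[blocks] ⇒ blocked
  3. Q → G → V — G:chain[blocks] ⇒ blocked
  4. Q → Y → C ← G → V — Y:chain[blocks]; C:collider[open]; G:fork[blocks] ⇒ blocked
  5. Q → C ← G → V — C:collider[open]; G:fork[blocks] ⇒ blocked
All paths are blocked; Q ⊥ V | {A, C, G, Y} holds.

Yes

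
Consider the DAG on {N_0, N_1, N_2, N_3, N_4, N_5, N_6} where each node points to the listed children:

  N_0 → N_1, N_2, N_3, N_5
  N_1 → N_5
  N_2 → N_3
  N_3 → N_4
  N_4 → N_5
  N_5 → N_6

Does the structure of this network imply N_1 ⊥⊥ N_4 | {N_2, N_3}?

Yes

There are 6 undirected paths between N_1 and N_4; checking each against the conditioning set {N_2, N_3}:
  1. N_1 ← N_0 → N_2 → N_3 → N_4 — N_0:fork[open]; N_2:chain[blocks]; N_3:chain[blocks] ⇒ blocked
  2. N_1 ← N_0 → N_3 → N_4 — N_0:fork[open]; N_3:chain[blocks] ⇒ blocked
  3. N_1 ← N_0 → N_5 ← N_4 — N_0:fork[open]; N_5:collider[blocks] ⇒ blocked
  4. N_1 → N_5 ← N_0 → N_2 → N_3 → N_4 — N_5:collider[blocks]; N_0:fork[open]; N_2:chain[blocks]; N_3:chain[blocks] ⇒ blocked
  5. N_1 → N_5 ← N_0 → N_3 → N_4 — N_5:collider[blocks]; N_0:fork[open]; N_3:chain[blocks] ⇒ blocked
  6. N_1 → N_5 ← N_4 — N_5:collider[blocks] ⇒ blocked
All paths are blocked; N_1 ⊥ N_4 | {N_2, N_3} holds.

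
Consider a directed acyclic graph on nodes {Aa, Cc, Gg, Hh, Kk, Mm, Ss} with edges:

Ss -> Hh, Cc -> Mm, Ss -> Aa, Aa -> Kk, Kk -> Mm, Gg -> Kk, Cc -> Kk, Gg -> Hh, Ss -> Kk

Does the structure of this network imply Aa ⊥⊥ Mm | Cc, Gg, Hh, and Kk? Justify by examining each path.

6 paths connect Aa and Mm; each must be blocked for d-separation to hold:
  1. Aa ← Ss → Kk ← Cc → Mm — Ss:fork[open]; Kk:collider[open]; Cc:fork[blocks] ⇒ blocked
  2. Aa ← Ss → Kk → Mm — Ss:fork[open]; Kk:chain[blocks] ⇒ blocked
  3. Aa ← Ss → Hh ← Gg → Kk ← Cc → Mm — Ss:fork[open]; Hh:collider[open]; Gg:fork[blocks]; Kk:collider[open]; Cc:fork[blocks] ⇒ blocked
  4. Aa ← Ss → Hh ← Gg → Kk → Mm — Ss:fork[open]; Hh:collider[open]; Gg:fork[blocks]; Kk:chain[blocks] ⇒ blocked
  5. Aa → Kk ← Cc → Mm — Kk:collider[open]; Cc:fork[blocks] ⇒ blocked
  6. Aa → Kk → Mm — Kk:chain[blocks] ⇒ blocked
Since every path is blocked, d-separation holds.

Yes — Aa and Mm are d-separated given {Cc, Gg, Hh, Kk}.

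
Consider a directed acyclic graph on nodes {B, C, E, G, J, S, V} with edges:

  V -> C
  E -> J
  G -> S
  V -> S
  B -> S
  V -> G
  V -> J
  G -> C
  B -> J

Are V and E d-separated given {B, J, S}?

4 paths connect V and E; each must be blocked for d-separation to hold:
Path 1: V → J ← E
  J is a collider and J is conditioned on, which opens it — no node blocks this path, so it is active.
Path 2: V → C ← G → S ← B → J ← E
  C is a collider here and neither C nor any of its descendants is conditioned on, so the collider stays closed — the path is blocked at C.
Path 3: V → S ← B → J ← E
  B is a fork here and B is conditioned on, so the path is blocked at B.
Path 4: V → G → S ← B → J ← E
  B is a fork here and B is conditioned on, so the path is blocked at B.
At least one path is unblocked, so d-separation fails.

No — V and E are not d-separated given {B, J, S}.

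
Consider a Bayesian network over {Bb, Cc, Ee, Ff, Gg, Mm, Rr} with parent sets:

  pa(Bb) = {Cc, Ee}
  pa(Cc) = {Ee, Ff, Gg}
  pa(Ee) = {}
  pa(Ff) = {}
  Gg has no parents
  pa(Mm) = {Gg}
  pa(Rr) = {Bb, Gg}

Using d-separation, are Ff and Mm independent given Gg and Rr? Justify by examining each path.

3 paths connect Ff and Mm; each must be blocked for d-separation to hold:
  1. Ff → Cc ← Ee → Bb → Rr ← Gg → Mm — Cc:collider[open]; Ee:fork[open]; Bb:chain[open]; Rr:collider[open]; Gg:fork[blocks] ⇒ blocked
  2. Ff → Cc → Bb → Rr ← Gg → Mm — Cc:chain[open]; Bb:chain[open]; Rr:collider[open]; Gg:fork[blocks] ⇒ blocked
  3. Ff → Cc ← Gg → Mm — Cc:collider[open]; Gg:fork[blocks] ⇒ blocked
Every path is blocked, so Ff and Mm are d-separated given {Gg, Rr}.

Yes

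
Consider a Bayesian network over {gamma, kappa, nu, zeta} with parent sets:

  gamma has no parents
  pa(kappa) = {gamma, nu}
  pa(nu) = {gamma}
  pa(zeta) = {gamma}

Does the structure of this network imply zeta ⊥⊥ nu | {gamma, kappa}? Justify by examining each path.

2 paths connect zeta and nu; each must be blocked for d-separation to hold:
Path 1: zeta ← gamma → nu
  gamma is a fork here and gamma is conditioned on, so the path is blocked at gamma.
Path 2: zeta ← gamma → kappa ← nu
  gamma is a fork here and gamma is conditioned on, so the path is blocked at gamma.
Every path is blocked, so zeta and nu are d-separated given {gamma, kappa}.

Yes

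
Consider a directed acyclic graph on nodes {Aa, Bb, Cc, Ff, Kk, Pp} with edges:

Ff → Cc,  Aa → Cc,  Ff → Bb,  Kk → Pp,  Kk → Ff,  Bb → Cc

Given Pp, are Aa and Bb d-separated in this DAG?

Yes

2 paths connect Aa and Bb; each must be blocked for d-separation to hold:
Path 1: Aa → Cc ← Bb
  Cc is a collider here and neither Cc nor any of its descendants is conditioned on, so the collider stays closed — the path is blocked at Cc.
Path 2: Aa → Cc ← Ff → Bb
  Cc is a collider here and neither Cc nor any of its descendants is conditioned on, so the collider stays closed — the path is blocked at Cc.
Since every path is blocked, d-separation holds.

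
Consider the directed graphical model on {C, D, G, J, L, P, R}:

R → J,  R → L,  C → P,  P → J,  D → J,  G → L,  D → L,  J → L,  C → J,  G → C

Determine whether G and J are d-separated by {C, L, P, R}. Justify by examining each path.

5 paths connect G and J; each must be blocked for d-separation to hold:
Path 1: G → L ← J
  L is a collider and L is conditioned on, which opens it — no node blocks this path, so it is active.
Path 2: G → L ← R → J
  R is a fork here and R is conditioned on, so the path is blocked at R.
Path 3: G → L ← D → J
  L is a collider and L is conditioned on, which opens it; D is a fork and D is not conditioned on — no node blocks this path, so it is active.
Path 4: G → C → J
  C is a chain here and C is conditioned on, so the path is blocked at C.
Path 5: G → C → P → J
  C is a chain here and C is conditioned on, so the path is blocked at C.
At least one path is unblocked, so d-separation fails.

No — G and J are not d-separated given {C, L, P, R}.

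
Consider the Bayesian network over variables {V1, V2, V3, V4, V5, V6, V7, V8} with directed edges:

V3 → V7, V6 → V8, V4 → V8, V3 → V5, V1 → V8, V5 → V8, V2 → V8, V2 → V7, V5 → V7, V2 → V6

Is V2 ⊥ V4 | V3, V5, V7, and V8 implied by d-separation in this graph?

No — V2 and V4 are not d-separated given {V3, V5, V7, V8}.

We examine all 4 paths between V2 and V4:
Path 1: V2 → V8 ← V4
  V8 is a collider and V8 is conditioned on, which opens it — no node blocks this path, so it is active.
Path 2: V2 → V6 → V8 ← V4
  V6 is a chain and V6 is not conditioned on; V8 is a collider and V8 is conditioned on, which opens it — no node blocks this path, so it is active.
Path 3: V2 → V7 ← V5 → V8 ← V4
  V5 is a fork here and V5 is conditioned on, so the path is blocked at V5.
Path 4: V2 → V7 ← V3 → V5 → V8 ← V4
  V3 is a fork here and V3 is conditioned on, so the path is blocked at V3.
Because an active path exists, V2 and V4 are not d-separated.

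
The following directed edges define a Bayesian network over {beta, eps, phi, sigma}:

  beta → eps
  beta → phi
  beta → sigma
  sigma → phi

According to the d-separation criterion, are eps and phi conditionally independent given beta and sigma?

Yes

There are 2 undirected paths between eps and phi; checking each against the conditioning set {beta, sigma}:
Path 1: eps ← beta → sigma → phi
  beta is a fork here and beta is conditioned on, so the path is blocked at beta.
Path 2: eps ← beta → phi
  beta is a fork here and beta is conditioned on, so the path is blocked at beta.
All paths are blocked; eps ⊥ phi | {beta, sigma} holds.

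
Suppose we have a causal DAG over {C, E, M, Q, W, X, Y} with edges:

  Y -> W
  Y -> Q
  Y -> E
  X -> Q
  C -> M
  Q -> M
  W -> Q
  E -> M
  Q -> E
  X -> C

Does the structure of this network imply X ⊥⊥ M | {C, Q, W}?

There are 5 undirected paths between X and M; checking each against the conditioning set {C, Q, W}:
Path 1: X → Q → M
  Q is a chain here and Q is conditioned on, so the path is blocked at Q.
Path 2: X → Q ← W ← Y → E → M
  W is a chain here and W is conditioned on, so the path is blocked at W.
Path 3: X → Q ← Y → E → M
  Q is a collider and Q is conditioned on, which opens it; Y is a fork and Y is not conditioned on; E is a chain and E is not conditioned on — no node blocks this path, so it is active.
Path 4: X → Q → E → M
  Q is a chain here and Q is conditioned on, so the path is blocked at Q.
Path 5: X → C → M
  C is a chain here and C is conditioned on, so the path is blocked at C.
Because an active path exists, X and M are not d-separated.

No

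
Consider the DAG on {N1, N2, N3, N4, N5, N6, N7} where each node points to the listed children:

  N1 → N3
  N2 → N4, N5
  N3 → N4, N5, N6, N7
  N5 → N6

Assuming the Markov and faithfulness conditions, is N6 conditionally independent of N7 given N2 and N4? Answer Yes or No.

No

3 paths connect N6 and N7; each must be blocked for d-separation to hold:
  1. N6 ← N3 → N7 — N3:fork[open] ⇒ active
  2. N6 ← N5 ← N3 → N7 — N5:chain[open]; N3:fork[open] ⇒ active
  3. N6 ← N5 ← N2 → N4 ← N3 → N7 — N5:chain[open]; N2:fork[blocks]; N4:collider[open]; N3:fork[open] ⇒ blocked
Since the path N6 ← N3 → N7 is active, N6 and N7 are not d-separated given {N2, N4}.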